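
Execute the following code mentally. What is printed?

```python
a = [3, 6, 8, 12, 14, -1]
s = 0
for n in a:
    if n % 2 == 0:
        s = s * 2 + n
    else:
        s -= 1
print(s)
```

101

n=3: not even, s = 0-1 = -1
n=6: even, s = (-1)*2+6 = 4
n=8: even, s = 4*2+8 = 16
n=12: even, s = 16*2+12 = 44
n=14: even, s = 44*2+14 = 102
n=-1: not even, s = 102-1 = 101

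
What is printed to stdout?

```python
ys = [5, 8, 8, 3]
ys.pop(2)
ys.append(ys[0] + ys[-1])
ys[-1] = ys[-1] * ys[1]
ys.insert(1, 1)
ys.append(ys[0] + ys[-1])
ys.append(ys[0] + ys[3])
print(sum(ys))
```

pop(2) removes 8 → [5, 8, 3]
append ys[0]+ys[-1] = 5+3 = 8 → [5, 8, 3, 8]
ys[-1] = ys[-1]*ys[1] = 8*8 = 64 → [5, 8, 3, 64]
insert 1 at 1 → [5, 1, 8, 3, 64]
append ys[0]+ys[-1] = 5+64 = 69 → [5, 1, 8, 3, 64, 69]
append ys[0]+ys[3] = 5+3 = 8 → [5, 1, 8, 3, 64, 69, 8]
sum = 158

158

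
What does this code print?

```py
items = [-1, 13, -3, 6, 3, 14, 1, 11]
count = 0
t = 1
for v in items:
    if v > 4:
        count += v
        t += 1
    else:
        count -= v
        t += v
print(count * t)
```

v=-1: not >4, count = 0-(-1) = 1; t=0
v=13: >4, count = 1+13 = 14; t=1
v=-3: not >4, count = 14-(-3) = 17; t=-2
v=6: >4, count = 17+6 = 23; t=-1
v=3: not >4, count = 23-3 = 20; t=2
v=14: >4, count = 20+14 = 34; t=3
v=1: not >4, count = 34-1 = 33; t=4
v=11: >4, count = 33+11 = 44; t=5
count*t = 44*5 = 220

220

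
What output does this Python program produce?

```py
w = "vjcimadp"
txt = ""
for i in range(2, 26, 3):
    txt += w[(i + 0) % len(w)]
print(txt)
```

i=2: add w[2]='c' → 'c'
i=5: add w[5]='a' → 'ca'
i=8: add w[0]='v' → 'cav'
i=11: add w[3]='i' → 'cavi'
i=14: add w[6]='d' → 'cavid'
i=17: add w[1]='j' → 'cavidj'
i=20: add w[4]='m' → 'cavidjm'
i=23: add w[7]='p' → 'cavidjmp'

cavidjmp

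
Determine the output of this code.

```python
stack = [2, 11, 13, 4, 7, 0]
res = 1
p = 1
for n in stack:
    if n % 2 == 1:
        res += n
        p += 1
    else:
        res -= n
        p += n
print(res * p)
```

n=2: not odd, res = 1-2 = -1; p=3
n=11: odd, res = (-1)+11 = 10; p=4
n=13: odd, res = 10+13 = 23; p=5
n=4: not odd, res = 23-4 = 19; p=9
n=7: odd, res = 19+7 = 26; p=10
n=0: not odd, res = 26-0 = 26; p=10
res*p = 26*10 = 260

260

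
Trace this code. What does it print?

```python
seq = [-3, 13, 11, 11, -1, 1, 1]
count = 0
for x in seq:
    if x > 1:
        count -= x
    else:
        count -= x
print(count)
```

x=-3: not >1, count = 0-(-3) = 3
x=13: >1, count = 3-13 = -10
x=11: >1, count = (-10)-11 = -21
x=11: >1, count = (-21)-11 = -32
x=-1: not >1, count = (-32)-(-1) = -31
x=1: not >1, count = (-31)-1 = -32
x=1: not >1, count = (-32)-1 = -33

-33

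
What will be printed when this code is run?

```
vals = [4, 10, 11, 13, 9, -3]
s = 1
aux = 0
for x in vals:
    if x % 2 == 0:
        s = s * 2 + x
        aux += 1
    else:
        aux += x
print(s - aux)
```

x=4: even, s = 1*2+4 = 6; aux=1
x=10: even, s = 6*2+10 = 22; aux=2
x=11: not even; aux=13
x=13: not even; aux=26
x=9: not even; aux=35
x=-3: not even; aux=32
s-aux = 22-32 = -10

-10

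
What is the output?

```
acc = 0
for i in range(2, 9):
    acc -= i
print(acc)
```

-35

i=2: acc = 0-2 = -2
i=3: acc = (-2)-3 = -5
i=4: acc = (-5)-4 = -9
i=5: acc = (-9)-5 = -14
i=6: acc = (-14)-6 = -20
i=7: acc = (-20)-7 = -27
i=8: acc = (-27)-8 = -35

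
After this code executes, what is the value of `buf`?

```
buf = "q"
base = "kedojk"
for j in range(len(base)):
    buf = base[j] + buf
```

j=0: prepend 'k' → 'kq'
j=1: prepend 'e' → 'ekq'
j=2: prepend 'd' → 'dekq'
j=3: prepend 'o' → 'odekq'
j=4: prepend 'j' → 'jodekq'
j=5: prepend 'k' → 'kjodekq'

'kjodekq'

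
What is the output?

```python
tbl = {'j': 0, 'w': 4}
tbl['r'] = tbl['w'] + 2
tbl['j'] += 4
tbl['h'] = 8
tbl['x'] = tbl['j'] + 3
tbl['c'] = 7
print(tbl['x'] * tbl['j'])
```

28

tbl['r'] = tbl['w']+2 = 6 → {'j': 0, 'w': 4, 'r': 6}
tbl['j'] = 0+4 = 4 → {'j': 4, 'w': 4, 'r': 6}
tbl['h'] = 8 → {'j': 4, 'w': 4, 'r': 6, 'h': 8}
tbl['x'] = tbl['j']+3 = 7 → {'j': 4, 'w': 4, 'r': 6, 'h': 8, 'x': 7}
tbl['c'] = 7 → {'j': 4, 'w': 4, 'r': 6, 'h': 8, 'x': 7, 'c': 7}
tbl['x']*tbl['j'] = 7*4 = 28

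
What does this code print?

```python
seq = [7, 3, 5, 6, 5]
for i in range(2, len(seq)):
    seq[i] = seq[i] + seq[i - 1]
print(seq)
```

i=2: seq[2] = 5+3 = 8 → [7, 3, 8, 6, 5]
i=3: seq[3] = 6+8 = 14 → [7, 3, 8, 14, 5]
i=4: seq[4] = 5+14 = 19 → [7, 3, 8, 14, 19]

[7, 3, 8, 14, 19]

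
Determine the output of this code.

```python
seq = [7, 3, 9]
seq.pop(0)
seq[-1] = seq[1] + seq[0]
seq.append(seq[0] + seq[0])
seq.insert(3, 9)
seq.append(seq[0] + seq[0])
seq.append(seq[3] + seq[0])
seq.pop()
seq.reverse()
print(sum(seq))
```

36

pop(0) removes 7 → [3, 9]
seq[-1] = seq[1]+seq[0] = 9+3 = 12 → [3, 12]
append seq[0]+seq[0] = 3+3 = 6 → [3, 12, 6]
insert 9 at 3 → [3, 12, 6, 9]
append seq[0]+seq[0] = 3+3 = 6 → [3, 12, 6, 9, 6]
append seq[3]+seq[0] = 9+3 = 12 → [3, 12, 6, 9, 6, 12]
pop() removes 12 → [3, 12, 6, 9, 6]
reverse → [6, 9, 6, 12, 3]
sum = 36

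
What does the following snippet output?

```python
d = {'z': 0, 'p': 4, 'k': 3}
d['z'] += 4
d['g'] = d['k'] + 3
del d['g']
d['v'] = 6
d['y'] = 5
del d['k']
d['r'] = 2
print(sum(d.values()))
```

d['z'] = 0+4 = 4 → {'z': 4, 'p': 4, 'k': 3}
d['g'] = d['k']+3 = 6 → {'z': 4, 'p': 4, 'k': 3, 'g': 6}
del 'g' → {'z': 4, 'p': 4, 'k': 3}
d['v'] = 6 → {'z': 4, 'p': 4, 'k': 3, 'v': 6}
d['y'] = 5 → {'z': 4, 'p': 4, 'k': 3, 'v': 6, 'y': 5}
del 'k' → {'z': 4, 'p': 4, 'v': 6, 'y': 5}
d['r'] = 2 → {'z': 4, 'p': 4, 'v': 6, 'y': 5, 'r': 2}
sum of values = 21

21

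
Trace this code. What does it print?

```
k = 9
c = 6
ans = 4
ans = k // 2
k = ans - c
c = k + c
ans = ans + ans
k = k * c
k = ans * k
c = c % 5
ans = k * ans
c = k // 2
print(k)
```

ans = 9//2 = 4
k = 4-6 = -2
c = (-2)+6 = 4
ans = 4+4 = 8
k = (-2)*4 = -8
k = 8*(-8) = -64
c = 4%5 = 4
ans = (-64)*8 = -512
c = (-64)//2 = -32

-64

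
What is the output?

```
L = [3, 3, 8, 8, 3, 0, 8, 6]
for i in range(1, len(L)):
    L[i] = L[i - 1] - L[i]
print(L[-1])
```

-33

i=1: L[1] = 3-3 = 0 → [3, 0, 8, 8, 3, 0, 8, 6]
i=2: L[2] = 0-8 = -8 → [3, 0, -8, 8, 3, 0, 8, 6]
i=3: L[3] = (-8)-8 = -16 → [3, 0, -8, -16, 3, 0, 8, 6]
i=4: L[4] = (-16)-3 = -19 → [3, 0, -8, -16, -19, 0, 8, 6]
i=5: L[5] = (-19)-0 = -19 → [3, 0, -8, -16, -19, -19, 8, 6]
i=6: L[6] = (-19)-8 = -27 → [3, 0, -8, -16, -19, -19, -27, 6]
i=7: L[7] = (-27)-6 = -33 → [3, 0, -8, -16, -19, -19, -27, -33]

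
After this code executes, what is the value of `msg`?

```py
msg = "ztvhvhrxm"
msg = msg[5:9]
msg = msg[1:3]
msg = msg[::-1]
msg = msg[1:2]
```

slice [5:9] → 'hrxm'
slice [1:3] → 'rx'
reverse → 'xr'
slice [1:2] → 'r'

'r'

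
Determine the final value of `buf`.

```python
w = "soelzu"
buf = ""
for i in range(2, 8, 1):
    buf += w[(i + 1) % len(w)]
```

'lzusoe'

i=2: add w[3]='l' → 'l'
i=3: add w[4]='z' → 'lz'
i=4: add w[5]='u' → 'lzu'
i=5: add w[0]='s' → 'lzus'
i=6: add w[1]='o' → 'lzuso'
i=7: add w[2]='e' → 'lzusoe'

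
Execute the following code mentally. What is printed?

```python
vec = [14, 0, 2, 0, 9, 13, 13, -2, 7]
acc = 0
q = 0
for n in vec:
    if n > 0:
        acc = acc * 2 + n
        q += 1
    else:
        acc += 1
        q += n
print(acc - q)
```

n=14: >0, acc = 0*2+14 = 14; q=1
n=0: not >0, acc = 14+1 = 15; q=1
n=2: >0, acc = 15*2+2 = 32; q=2
n=0: not >0, acc = 32+1 = 33; q=2
n=9: >0, acc = 33*2+9 = 75; q=3
n=13: >0, acc = 75*2+13 = 163; q=4
n=13: >0, acc = 163*2+13 = 339; q=5
n=-2: not >0, acc = 339+1 = 340; q=3
n=7: >0, acc = 340*2+7 = 687; q=4
acc-q = 687-4 = 683

683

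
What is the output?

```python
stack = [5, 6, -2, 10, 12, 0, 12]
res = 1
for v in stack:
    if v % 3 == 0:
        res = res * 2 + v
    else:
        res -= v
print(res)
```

v=5: not %3==0, res = 1-5 = -4
v=6: %3==0, res = (-4)*2+6 = -2
v=-2: not %3==0, res = (-2)-(-2) = 0
v=10: not %3==0, res = 0-10 = -10
v=12: %3==0, res = (-10)*2+12 = -8
v=0: %3==0, res = (-8)*2+0 = -16
v=12: %3==0, res = (-16)*2+12 = -20

-20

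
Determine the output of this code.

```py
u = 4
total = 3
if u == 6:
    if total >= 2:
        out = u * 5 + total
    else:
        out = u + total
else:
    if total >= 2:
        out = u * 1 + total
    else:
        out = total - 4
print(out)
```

7

u=4, total=3
u == 6 is False; total >= 2 is True
→ out = u * 1 + total = 7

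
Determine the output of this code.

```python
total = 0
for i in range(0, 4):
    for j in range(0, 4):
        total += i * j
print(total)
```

i=0,j=0: total = 0+0 = 0
i=0,j=1: total = 0+0 = 0
i=0,j=2: total = 0+0 = 0
i=0,j=3: total = 0+0 = 0
i=1,j=0: total = 0+0 = 0
i=1,j=1: total = 0+1 = 1
i=1,j=2: total = 1+2 = 3
i=1,j=3: total = 3+3 = 6
i=2,j=0: total = 6+0 = 6
i=2,j=1: total = 6+2 = 8
i=2,j=2: total = 8+4 = 12
i=2,j=3: total = 12+6 = 18
i=3,j=0: total = 18+0 = 18
i=3,j=1: total = 18+3 = 21
i=3,j=2: total = 21+6 = 27
i=3,j=3: total = 27+9 = 36

36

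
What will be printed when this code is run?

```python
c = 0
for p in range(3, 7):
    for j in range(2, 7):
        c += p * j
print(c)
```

p=3,j=2: c = 0+6 = 6
p=3,j=3: c = 6+9 = 15
p=3,j=4: c = 15+12 = 27
p=3,j=5: c = 27+15 = 42
p=3,j=6: c = 42+18 = 60
p=4,j=2: c = 60+8 = 68
p=4,j=3: c = 68+12 = 80
p=4,j=4: c = 80+16 = 96
p=4,j=5: c = 96+20 = 116
p=4,j=6: c = 116+24 = 140
p=5,j=2: c = 140+10 = 150
p=5,j=3: c = 150+15 = 165
p=5,j=4: c = 165+20 = 185
p=5,j=5: c = 185+25 = 210
p=5,j=6: c = 210+30 = 240
p=6,j=2: c = 240+12 = 252
p=6,j=3: c = 252+18 = 270
p=6,j=4: c = 270+24 = 294
p=6,j=5: c = 294+30 = 324
p=6,j=6: c = 324+36 = 360

360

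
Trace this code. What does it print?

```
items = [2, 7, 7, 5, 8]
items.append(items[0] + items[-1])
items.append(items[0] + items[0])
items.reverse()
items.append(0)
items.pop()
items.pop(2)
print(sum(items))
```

35

append items[0]+items[-1] = 2+8 = 10 → [2, 7, 7, 5, 8, 10]
append items[0]+items[0] = 2+2 = 4 → [2, 7, 7, 5, 8, 10, 4]
reverse → [4, 10, 8, 5, 7, 7, 2]
append 0 → [4, 10, 8, 5, 7, 7, 2, 0]
pop() removes 0 → [4, 10, 8, 5, 7, 7, 2]
pop(2) removes 8 → [4, 10, 5, 7, 7, 2]
sum = 35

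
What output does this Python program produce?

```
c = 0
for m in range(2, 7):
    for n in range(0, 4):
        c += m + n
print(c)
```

110

m=2,n=0: c = 0+2 = 2
m=2,n=1: c = 2+3 = 5
m=2,n=2: c = 5+4 = 9
m=2,n=3: c = 9+5 = 14
m=3,n=0: c = 14+3 = 17
m=3,n=1: c = 17+4 = 21
m=3,n=2: c = 21+5 = 26
m=3,n=3: c = 26+6 = 32
m=4,n=0: c = 32+4 = 36
m=4,n=1: c = 36+5 = 41
m=4,n=2: c = 41+6 = 47
m=4,n=3: c = 47+7 = 54
m=5,n=0: c = 54+5 = 59
m=5,n=1: c = 59+6 = 65
m=5,n=2: c = 65+7 = 72
m=5,n=3: c = 72+8 = 80
m=6,n=0: c = 80+6 = 86
m=6,n=1: c = 86+7 = 93
m=6,n=2: c = 93+8 = 101
m=6,n=3: c = 101+9 = 110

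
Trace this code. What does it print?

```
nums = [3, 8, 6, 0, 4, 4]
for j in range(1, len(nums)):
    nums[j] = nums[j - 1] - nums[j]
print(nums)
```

j=1: nums[1] = 3-8 = -5 → [3, -5, 6, 0, 4, 4]
j=2: nums[2] = (-5)-6 = -11 → [3, -5, -11, 0, 4, 4]
j=3: nums[3] = (-11)-0 = -11 → [3, -5, -11, -11, 4, 4]
j=4: nums[4] = (-11)-4 = -15 → [3, -5, -11, -11, -15, 4]
j=5: nums[5] = (-15)-4 = -19 → [3, -5, -11, -11, -15, -19]

[3, -5, -11, -11, -15, -19]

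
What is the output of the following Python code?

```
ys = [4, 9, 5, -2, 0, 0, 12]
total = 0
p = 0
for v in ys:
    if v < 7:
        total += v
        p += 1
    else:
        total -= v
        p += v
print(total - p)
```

v=4: <7, total = 0+4 = 4; p=1
v=9: not <7, total = 4-9 = -5; p=10
v=5: <7, total = (-5)+5 = 0; p=11
v=-2: <7, total = 0+(-2) = -2; p=12
v=0: <7, total = (-2)+0 = -2; p=13
v=0: <7, total = (-2)+0 = -2; p=14
v=12: not <7, total = (-2)-12 = -14; p=26
total-p = (-14)-26 = -40

-40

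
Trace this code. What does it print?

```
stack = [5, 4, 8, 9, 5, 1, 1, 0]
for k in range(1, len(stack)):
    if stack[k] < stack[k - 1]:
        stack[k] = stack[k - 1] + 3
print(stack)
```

k=1: 4<5, stack[1] = 5+3 = 8 → [5, 8, 8, 9, 5, 1, 1, 0]
k=2: 8>=8, unchanged → [5, 8, 8, 9, 5, 1, 1, 0]
k=3: 9>=8, unchanged → [5, 8, 8, 9, 5, 1, 1, 0]
k=4: 5<9, stack[4] = 9+3 = 12 → [5, 8, 8, 9, 12, 1, 1, 0]
k=5: 1<12, stack[5] = 12+3 = 15 → [5, 8, 8, 9, 12, 15, 1, 0]
k=6: 1<15, stack[6] = 15+3 = 18 → [5, 8, 8, 9, 12, 15, 18, 0]
k=7: 0<18, stack[7] = 18+3 = 21 → [5, 8, 8, 9, 12, 15, 18, 21]

[5, 8, 8, 9, 12, 15, 18, 21]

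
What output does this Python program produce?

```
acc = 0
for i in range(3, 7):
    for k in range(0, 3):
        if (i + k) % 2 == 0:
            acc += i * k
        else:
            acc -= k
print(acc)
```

i=3,k=0: odd sum, acc = 0-0 = 0
i=3,k=1: even sum, acc = 0+3 = 3
i=3,k=2: odd sum, acc = 3-2 = 1
i=4,k=0: even sum, acc = 1+0 = 1
i=4,k=1: odd sum, acc = 1-1 = 0
i=4,k=2: even sum, acc = 0+8 = 8
i=5,k=0: odd sum, acc = 8-0 = 8
i=5,k=1: even sum, acc = 8+5 = 13
i=5,k=2: odd sum, acc = 13-2 = 11
i=6,k=0: even sum, acc = 11+0 = 11
i=6,k=1: odd sum, acc = 11-1 = 10
i=6,k=2: even sum, acc = 10+12 = 22

22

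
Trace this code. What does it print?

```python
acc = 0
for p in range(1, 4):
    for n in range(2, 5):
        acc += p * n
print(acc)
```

54

p=1,n=2: acc = 0+2 = 2
p=1,n=3: acc = 2+3 = 5
p=1,n=4: acc = 5+4 = 9
p=2,n=2: acc = 9+4 = 13
p=2,n=3: acc = 13+6 = 19
p=2,n=4: acc = 19+8 = 27
p=3,n=2: acc = 27+6 = 33
p=3,n=3: acc = 33+9 = 42
p=3,n=4: acc = 42+12 = 54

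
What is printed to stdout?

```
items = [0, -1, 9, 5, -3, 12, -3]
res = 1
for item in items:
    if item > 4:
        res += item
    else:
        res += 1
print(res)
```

31

item=0: not >4, res = 1+1 = 2
item=-1: not >4, res = 2+1 = 3
item=9: >4, res = 3+9 = 12
item=5: >4, res = 12+5 = 17
item=-3: not >4, res = 17+1 = 18
item=12: >4, res = 18+12 = 30
item=-3: not >4, res = 30+1 = 31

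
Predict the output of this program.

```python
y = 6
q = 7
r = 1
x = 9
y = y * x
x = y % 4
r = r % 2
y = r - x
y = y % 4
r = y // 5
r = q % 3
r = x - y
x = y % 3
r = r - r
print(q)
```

y = 6*9 = 54
x = 54%4 = 2
r = 1%2 = 1
y = 1-2 = -1
y = (-1)%4 = 3
r = 3//5 = 0
r = 7%3 = 1
r = 2-3 = -1
x = 3%3 = 0
r = (-1)-(-1) = 0

7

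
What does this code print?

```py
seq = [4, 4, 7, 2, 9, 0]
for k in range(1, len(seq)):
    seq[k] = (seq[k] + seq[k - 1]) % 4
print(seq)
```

[4, 0, 3, 1, 2, 2]

k=1: seq[1] = (4+4)%4 = 0 → [4, 0, 7, 2, 9, 0]
k=2: seq[2] = (7+0)%4 = 3 → [4, 0, 3, 2, 9, 0]
k=3: seq[3] = (2+3)%4 = 1 → [4, 0, 3, 1, 9, 0]
k=4: seq[4] = (9+1)%4 = 2 → [4, 0, 3, 1, 2, 0]
k=5: seq[5] = (0+2)%4 = 2 → [4, 0, 3, 1, 2, 2]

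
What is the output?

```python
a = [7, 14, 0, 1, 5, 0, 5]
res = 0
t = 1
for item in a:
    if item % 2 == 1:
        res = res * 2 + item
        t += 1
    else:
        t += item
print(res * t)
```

item=7: odd, res = 0*2+7 = 7; t=2
item=14: not odd; t=16
item=0: not odd; t=16
item=1: odd, res = 7*2+1 = 15; t=17
item=5: odd, res = 15*2+5 = 35; t=18
item=0: not odd; t=18
item=5: odd, res = 35*2+5 = 75; t=19
res*t = 75*19 = 1425

1425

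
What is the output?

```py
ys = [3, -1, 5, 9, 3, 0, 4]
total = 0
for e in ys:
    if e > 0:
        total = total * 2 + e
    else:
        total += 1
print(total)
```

e=3: >0, total = 0*2+3 = 3
e=-1: not >0, total = 3+1 = 4
e=5: >0, total = 4*2+5 = 13
e=9: >0, total = 13*2+9 = 35
e=3: >0, total = 35*2+3 = 73
e=0: not >0, total = 73+1 = 74
e=4: >0, total = 74*2+4 = 152

152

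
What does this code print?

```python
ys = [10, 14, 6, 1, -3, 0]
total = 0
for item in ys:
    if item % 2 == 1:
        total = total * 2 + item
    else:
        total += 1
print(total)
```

item=10: not odd, total = 0+1 = 1
item=14: not odd, total = 1+1 = 2
item=6: not odd, total = 2+1 = 3
item=1: odd, total = 3*2+1 = 7
item=-3: odd, total = 7*2+(-3) = 11
item=0: not odd, total = 11+1 = 12

12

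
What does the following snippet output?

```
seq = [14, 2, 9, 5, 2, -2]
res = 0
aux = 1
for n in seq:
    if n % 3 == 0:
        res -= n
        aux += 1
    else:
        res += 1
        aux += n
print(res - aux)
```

n=14: not %3==0, res = 0+1 = 1; aux=15
n=2: not %3==0, res = 1+1 = 2; aux=17
n=9: %3==0, res = 2-9 = -7; aux=18
n=5: not %3==0, res = (-7)+1 = -6; aux=23
n=2: not %3==0, res = (-6)+1 = -5; aux=25
n=-2: not %3==0, res = (-5)+1 = -4; aux=23
res-aux = (-4)-23 = -27

-27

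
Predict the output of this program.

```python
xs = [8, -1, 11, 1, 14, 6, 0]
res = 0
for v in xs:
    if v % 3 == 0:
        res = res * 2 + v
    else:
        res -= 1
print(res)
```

-8

v=8: not %3==0, res = 0-1 = -1
v=-1: not %3==0, res = (-1)-1 = -2
v=11: not %3==0, res = (-2)-1 = -3
v=1: not %3==0, res = (-3)-1 = -4
v=14: not %3==0, res = (-4)-1 = -5
v=6: %3==0, res = (-5)*2+6 = -4
v=0: %3==0, res = (-4)*2+0 = -8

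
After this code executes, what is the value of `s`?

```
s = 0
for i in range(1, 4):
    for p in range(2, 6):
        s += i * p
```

i=1,p=2: s = 0+2 = 2
i=1,p=3: s = 2+3 = 5
i=1,p=4: s = 5+4 = 9
i=1,p=5: s = 9+5 = 14
i=2,p=2: s = 14+4 = 18
i=2,p=3: s = 18+6 = 24
i=2,p=4: s = 24+8 = 32
i=2,p=5: s = 32+10 = 42
i=3,p=2: s = 42+6 = 48
i=3,p=3: s = 48+9 = 57
i=3,p=4: s = 57+12 = 69
i=3,p=5: s = 69+15 = 84

84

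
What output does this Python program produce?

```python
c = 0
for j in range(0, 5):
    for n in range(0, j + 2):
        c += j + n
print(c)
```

85

j=0,n=0: c = 0+0 = 0
j=0,n=1: c = 0+1 = 1
j=1,n=0: c = 1+1 = 2
j=1,n=1: c = 2+2 = 4
j=1,n=2: c = 4+3 = 7
j=2,n=0: c = 7+2 = 9
j=2,n=1: c = 9+3 = 12
j=2,n=2: c = 12+4 = 16
j=2,n=3: c = 16+5 = 21
j=3,n=0: c = 21+3 = 24
j=3,n=1: c = 24+4 = 28
j=3,n=2: c = 28+5 = 33
j=3,n=3: c = 33+6 = 39
j=3,n=4: c = 39+7 = 46
j=4,n=0: c = 46+4 = 50
j=4,n=1: c = 50+5 = 55
j=4,n=2: c = 55+6 = 61
j=4,n=3: c = 61+7 = 68
j=4,n=4: c = 68+8 = 76
j=4,n=5: c = 76+9 = 85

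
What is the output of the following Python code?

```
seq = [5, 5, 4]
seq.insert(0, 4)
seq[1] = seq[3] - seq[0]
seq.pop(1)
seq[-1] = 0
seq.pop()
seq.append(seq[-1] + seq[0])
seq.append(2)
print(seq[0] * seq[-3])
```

20

insert 4 at 0 → [4, 5, 5, 4]
seq[1] = seq[3]-seq[0] = 4-4 = 0 → [4, 0, 5, 4]
pop(1) removes 0 → [4, 5, 4]
seq[-1] = 0 → [4, 5, 0]
pop() removes 0 → [4, 5]
append seq[-1]+seq[0] = 5+4 = 9 → [4, 5, 9]
append 2 → [4, 5, 9, 2]
seq[0]*seq[-3] = 4*5 = 20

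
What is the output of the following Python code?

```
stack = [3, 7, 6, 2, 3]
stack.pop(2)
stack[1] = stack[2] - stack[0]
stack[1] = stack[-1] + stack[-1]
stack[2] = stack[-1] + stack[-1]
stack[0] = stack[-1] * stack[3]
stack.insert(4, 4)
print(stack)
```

[9, 6, 6, 3, 4]

pop(2) removes 6 → [3, 7, 2, 3]
stack[1] = stack[2]-stack[0] = 2-3 = -1 → [3, -1, 2, 3]
stack[1] = stack[-1]+stack[-1] = 3+3 = 6 → [3, 6, 2, 3]
stack[2] = stack[-1]+stack[-1] = 3+3 = 6 → [3, 6, 6, 3]
stack[0] = stack[-1]*stack[3] = 3*3 = 9 → [9, 6, 6, 3]
insert 4 at 4 → [9, 6, 6, 3, 4]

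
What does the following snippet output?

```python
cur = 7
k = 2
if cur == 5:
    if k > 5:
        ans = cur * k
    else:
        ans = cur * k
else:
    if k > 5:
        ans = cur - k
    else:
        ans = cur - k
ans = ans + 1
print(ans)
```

6

cur=7, k=2
cur == 5 is False; k > 5 is False
→ ans = cur - k = 5
ans = 5+1 = 6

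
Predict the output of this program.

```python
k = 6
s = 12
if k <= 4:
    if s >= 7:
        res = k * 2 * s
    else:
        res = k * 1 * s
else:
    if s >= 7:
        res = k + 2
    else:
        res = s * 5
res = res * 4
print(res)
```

32

k=6, s=12
k <= 4 is False; s >= 7 is True
→ res = k + 2 = 8
res = 8*4 = 32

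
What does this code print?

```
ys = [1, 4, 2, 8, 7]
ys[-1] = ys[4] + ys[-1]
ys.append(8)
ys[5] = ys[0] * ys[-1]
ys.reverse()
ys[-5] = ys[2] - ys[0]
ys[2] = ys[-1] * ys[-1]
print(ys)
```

[8, 0, 1, 2, 4, 1]

ys[-1] = ys[4]+ys[-1] = 7+7 = 14 → [1, 4, 2, 8, 14]
append 8 → [1, 4, 2, 8, 14, 8]
ys[5] = ys[0]*ys[-1] = 1*8 = 8 → [1, 4, 2, 8, 14, 8]
reverse → [8, 14, 8, 2, 4, 1]
ys[-5] = ys[2]-ys[0] = 8-8 = 0 → [8, 0, 8, 2, 4, 1]
ys[2] = ys[-1]*ys[-1] = 1*1 = 1 → [8, 0, 1, 2, 4, 1]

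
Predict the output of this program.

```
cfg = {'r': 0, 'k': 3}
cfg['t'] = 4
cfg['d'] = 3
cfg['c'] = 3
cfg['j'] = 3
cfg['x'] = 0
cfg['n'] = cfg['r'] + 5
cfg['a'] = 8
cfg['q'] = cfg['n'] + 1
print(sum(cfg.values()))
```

cfg['t'] = 4 → {'r': 0, 'k': 3, 't': 4}
cfg['d'] = 3 → {'r': 0, 'k': 3, 't': 4, 'd': 3}
cfg['c'] = 3 → {'r': 0, 'k': 3, 't': 4, 'd': 3, 'c': 3}
cfg['j'] = 3 → {'r': 0, 'k': 3, 't': 4, 'd': 3, 'c': 3, 'j': 3}
cfg['x'] = 0 → {'r': 0, 'k': 3, 't': 4, 'd': 3, 'c': 3, 'j': 3, 'x': 0}
cfg['n'] = cfg['r']+5 = 5 → {'r': 0, 'k': 3, 't': 4, 'd': 3, 'c': 3, 'j': 3, 'x': 0, 'n': 5}
cfg['a'] = 8 → {'r': 0, 'k': 3, 't': 4, 'd': 3, 'c': 3, 'j': 3, 'x': 0, 'n': 5, 'a': 8}
cfg['q'] = cfg['n']+1 = 6 → {'r': 0, 'k': 3, 't': 4, 'd': 3, 'c': 3, 'j': 3, 'x': 0, 'n': 5, 'a': 8, 'q': 6}
sum of values = 35

35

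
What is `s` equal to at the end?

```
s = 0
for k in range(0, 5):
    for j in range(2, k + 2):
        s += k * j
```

95

k=1,j=2: s = 0+2 = 2
k=2,j=2: s = 2+4 = 6
k=2,j=3: s = 6+6 = 12
k=3,j=2: s = 12+6 = 18
k=3,j=3: s = 18+9 = 27
k=3,j=4: s = 27+12 = 39
k=4,j=2: s = 39+8 = 47
k=4,j=3: s = 47+12 = 59
k=4,j=4: s = 59+16 = 75
k=4,j=5: s = 75+20 = 95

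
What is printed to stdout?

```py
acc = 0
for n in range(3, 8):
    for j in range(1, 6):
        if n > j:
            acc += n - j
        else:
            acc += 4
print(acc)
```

n=3,j=1: 3>1, acc = 0+2 = 2
n=3,j=2: 3>2, acc = 2+1 = 3
n=3,j=3: not 3>3, acc = 3+4 = 7
n=3,j=4: not 3>4, acc = 7+4 = 11
n=3,j=5: not 3>5, acc = 11+4 = 15
n=4,j=1: 4>1, acc = 15+3 = 18
n=4,j=2: 4>2, acc = 18+2 = 20
n=4,j=3: 4>3, acc = 20+1 = 21
n=4,j=4: not 4>4, acc = 21+4 = 25
n=4,j=5: not 4>5, acc = 25+4 = 29
n=5,j=1: 5>1, acc = 29+4 = 33
n=5,j=2: 5>2, acc = 33+3 = 36
n=5,j=3: 5>3, acc = 36+2 = 38
n=5,j=4: 5>4, acc = 38+1 = 39
n=5,j=5: not 5>5, acc = 39+4 = 43
n=6,j=1: 6>1, acc = 43+5 = 48
n=6,j=2: 6>2, acc = 48+4 = 52
n=6,j=3: 6>3, acc = 52+3 = 55
n=6,j=4: 6>4, acc = 55+2 = 57
n=6,j=5: 6>5, acc = 57+1 = 58
n=7,j=1: 7>1, acc = 58+6 = 64
n=7,j=2: 7>2, acc = 64+5 = 69
n=7,j=3: 7>3, acc = 69+4 = 73
n=7,j=4: 7>4, acc = 73+3 = 76
n=7,j=5: 7>5, acc = 76+2 = 78

78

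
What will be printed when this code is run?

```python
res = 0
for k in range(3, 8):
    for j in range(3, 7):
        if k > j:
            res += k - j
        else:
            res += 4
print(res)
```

k=3,j=3: not 3>3, res = 0+4 = 4
k=3,j=4: not 3>4, res = 4+4 = 8
k=3,j=5: not 3>5, res = 8+4 = 12
k=3,j=6: not 3>6, res = 12+4 = 16
k=4,j=3: 4>3, res = 16+1 = 17
k=4,j=4: not 4>4, res = 17+4 = 21
k=4,j=5: not 4>5, res = 21+4 = 25
k=4,j=6: not 4>6, res = 25+4 = 29
k=5,j=3: 5>3, res = 29+2 = 31
k=5,j=4: 5>4, res = 31+1 = 32
k=5,j=5: not 5>5, res = 32+4 = 36
k=5,j=6: not 5>6, res = 36+4 = 40
k=6,j=3: 6>3, res = 40+3 = 43
k=6,j=4: 6>4, res = 43+2 = 45
k=6,j=5: 6>5, res = 45+1 = 46
k=6,j=6: not 6>6, res = 46+4 = 50
k=7,j=3: 7>3, res = 50+4 = 54
k=7,j=4: 7>4, res = 54+3 = 57
k=7,j=5: 7>5, res = 57+2 = 59
k=7,j=6: 7>6, res = 59+1 = 60

60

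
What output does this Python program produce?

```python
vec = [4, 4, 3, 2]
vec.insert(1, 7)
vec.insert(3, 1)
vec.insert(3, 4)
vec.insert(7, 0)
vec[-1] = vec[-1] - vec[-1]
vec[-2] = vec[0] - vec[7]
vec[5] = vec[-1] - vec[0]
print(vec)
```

insert 7 at 1 → [4, 7, 4, 3, 2]
insert 1 at 3 → [4, 7, 4, 1, 3, 2]
insert 4 at 3 → [4, 7, 4, 4, 1, 3, 2]
insert 0 at 7 → [4, 7, 4, 4, 1, 3, 2, 0]
vec[-1] = vec[-1]-vec[-1] = 0-0 = 0 → [4, 7, 4, 4, 1, 3, 2, 0]
vec[-2] = vec[0]-vec[7] = 4-0 = 4 → [4, 7, 4, 4, 1, 3, 4, 0]
vec[5] = vec[-1]-vec[0] = 0-4 = -4 → [4, 7, 4, 4, 1, -4, 4, 0]

[4, 7, 4, 4, 1, -4, 4, 0]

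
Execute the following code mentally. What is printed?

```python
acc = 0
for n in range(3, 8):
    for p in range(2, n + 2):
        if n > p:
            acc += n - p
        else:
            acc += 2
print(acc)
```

55

n=3,p=2: 3>2, acc = 0+1 = 1
n=3,p=3: not 3>3, acc = 1+2 = 3
n=3,p=4: not 3>4, acc = 3+2 = 5
n=4,p=2: 4>2, acc = 5+2 = 7
n=4,p=3: 4>3, acc = 7+1 = 8
n=4,p=4: not 4>4, acc = 8+2 = 10
n=4,p=5: not 4>5, acc = 10+2 = 12
n=5,p=2: 5>2, acc = 12+3 = 15
n=5,p=3: 5>3, acc = 15+2 = 17
n=5,p=4: 5>4, acc = 17+1 = 18
n=5,p=5: not 5>5, acc = 18+2 = 20
n=5,p=6: not 5>6, acc = 20+2 = 22
n=6,p=2: 6>2, acc = 22+4 = 26
n=6,p=3: 6>3, acc = 26+3 = 29
n=6,p=4: 6>4, acc = 29+2 = 31
n=6,p=5: 6>5, acc = 31+1 = 32
n=6,p=6: not 6>6, acc = 32+2 = 34
n=6,p=7: not 6>7, acc = 34+2 = 36
n=7,p=2: 7>2, acc = 36+5 = 41
n=7,p=3: 7>3, acc = 41+4 = 45
n=7,p=4: 7>4, acc = 45+3 = 48
n=7,p=5: 7>5, acc = 48+2 = 50
n=7,p=6: 7>6, acc = 50+1 = 51
n=7,p=7: not 7>7, acc = 51+2 = 53
n=7,p=8: not 7>8, acc = 53+2 = 55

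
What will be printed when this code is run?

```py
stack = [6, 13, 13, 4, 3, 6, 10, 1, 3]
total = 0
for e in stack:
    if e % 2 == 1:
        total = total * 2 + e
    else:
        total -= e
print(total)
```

e=6: not odd, total = 0-6 = -6
e=13: odd, total = (-6)*2+13 = 1
e=13: odd, total = 1*2+13 = 15
e=4: not odd, total = 15-4 = 11
e=3: odd, total = 11*2+3 = 25
e=6: not odd, total = 25-6 = 19
e=10: not odd, total = 19-10 = 9
e=1: odd, total = 9*2+1 = 19
e=3: odd, total = 19*2+3 = 41

41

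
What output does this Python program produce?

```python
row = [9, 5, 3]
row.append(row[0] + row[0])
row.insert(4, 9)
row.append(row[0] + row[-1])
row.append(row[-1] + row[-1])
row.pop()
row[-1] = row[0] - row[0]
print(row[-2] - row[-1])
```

append row[0]+row[0] = 9+9 = 18 → [9, 5, 3, 18]
insert 9 at 4 → [9, 5, 3, 18, 9]
append row[0]+row[-1] = 9+9 = 18 → [9, 5, 3, 18, 9, 18]
append row[-1]+row[-1] = 18+18 = 36 → [9, 5, 3, 18, 9, 18, 36]
pop() removes 36 → [9, 5, 3, 18, 9, 18]
row[-1] = row[0]-row[0] = 9-9 = 0 → [9, 5, 3, 18, 9, 0]
row[-2]-row[-1] = 9-0 = 9

9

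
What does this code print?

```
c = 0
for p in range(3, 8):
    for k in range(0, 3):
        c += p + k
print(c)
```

90

p=3,k=0: c = 0+3 = 3
p=3,k=1: c = 3+4 = 7
p=3,k=2: c = 7+5 = 12
p=4,k=0: c = 12+4 = 16
p=4,k=1: c = 16+5 = 21
p=4,k=2: c = 21+6 = 27
p=5,k=0: c = 27+5 = 32
p=5,k=1: c = 32+6 = 38
p=5,k=2: c = 38+7 = 45
p=6,k=0: c = 45+6 = 51
p=6,k=1: c = 51+7 = 58
p=6,k=2: c = 58+8 = 66
p=7,k=0: c = 66+7 = 73
p=7,k=1: c = 73+8 = 81
p=7,k=2: c = 81+9 = 90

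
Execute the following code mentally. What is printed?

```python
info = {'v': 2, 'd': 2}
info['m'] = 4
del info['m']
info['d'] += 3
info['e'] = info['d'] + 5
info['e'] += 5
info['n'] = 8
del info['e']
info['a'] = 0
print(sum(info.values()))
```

15

info['m'] = 4 → {'v': 2, 'd': 2, 'm': 4}
del 'm' → {'v': 2, 'd': 2}
info['d'] = 2+3 = 5 → {'v': 2, 'd': 5}
info['e'] = info['d']+5 = 10 → {'v': 2, 'd': 5, 'e': 10}
info['e'] = 10+5 = 15 → {'v': 2, 'd': 5, 'e': 15}
info['n'] = 8 → {'v': 2, 'd': 5, 'e': 15, 'n': 8}
del 'e' → {'v': 2, 'd': 5, 'n': 8}
info['a'] = 0 → {'v': 2, 'd': 5, 'n': 8, 'a': 0}
sum of values = 15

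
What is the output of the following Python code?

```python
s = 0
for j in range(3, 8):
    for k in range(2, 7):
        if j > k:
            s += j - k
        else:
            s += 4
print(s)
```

75

j=3,k=2: 3>2, s = 0+1 = 1
j=3,k=3: not 3>3, s = 1+4 = 5
j=3,k=4: not 3>4, s = 5+4 = 9
j=3,k=5: not 3>5, s = 9+4 = 13
j=3,k=6: not 3>6, s = 13+4 = 17
j=4,k=2: 4>2, s = 17+2 = 19
j=4,k=3: 4>3, s = 19+1 = 20
j=4,k=4: not 4>4, s = 20+4 = 24
j=4,k=5: not 4>5, s = 24+4 = 28
j=4,k=6: not 4>6, s = 28+4 = 32
j=5,k=2: 5>2, s = 32+3 = 35
j=5,k=3: 5>3, s = 35+2 = 37
j=5,k=4: 5>4, s = 37+1 = 38
j=5,k=5: not 5>5, s = 38+4 = 42
j=5,k=6: not 5>6, s = 42+4 = 46
j=6,k=2: 6>2, s = 46+4 = 50
j=6,k=3: 6>3, s = 50+3 = 53
j=6,k=4: 6>4, s = 53+2 = 55
j=6,k=5: 6>5, s = 55+1 = 56
j=6,k=6: not 6>6, s = 56+4 = 60
j=7,k=2: 7>2, s = 60+5 = 65
j=7,k=3: 7>3, s = 65+4 = 69
j=7,k=4: 7>4, s = 69+3 = 72
j=7,k=5: 7>5, s = 72+2 = 74
j=7,k=6: 7>6, s = 74+1 = 75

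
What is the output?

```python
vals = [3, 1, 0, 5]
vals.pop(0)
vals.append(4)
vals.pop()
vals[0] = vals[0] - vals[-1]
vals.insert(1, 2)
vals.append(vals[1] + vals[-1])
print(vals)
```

pop(0) removes 3 → [1, 0, 5]
append 4 → [1, 0, 5, 4]
pop() removes 4 → [1, 0, 5]
vals[0] = vals[0]-vals[-1] = 1-5 = -4 → [-4, 0, 5]
insert 2 at 1 → [-4, 2, 0, 5]
append vals[1]+vals[-1] = 2+5 = 7 → [-4, 2, 0, 5, 7]

[-4, 2, 0, 5, 7]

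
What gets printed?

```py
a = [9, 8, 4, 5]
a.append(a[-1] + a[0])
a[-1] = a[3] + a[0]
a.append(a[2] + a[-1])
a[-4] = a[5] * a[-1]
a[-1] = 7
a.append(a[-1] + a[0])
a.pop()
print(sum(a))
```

367

append a[-1]+a[0] = 5+9 = 14 → [9, 8, 4, 5, 14]
a[-1] = a[3]+a[0] = 5+9 = 14 → [9, 8, 4, 5, 14]
append a[2]+a[-1] = 4+14 = 18 → [9, 8, 4, 5, 14, 18]
a[-4] = a[5]*a[-1] = 18*18 = 324 → [9, 8, 324, 5, 14, 18]
a[-1] = 7 → [9, 8, 324, 5, 14, 7]
append a[-1]+a[0] = 7+9 = 16 → [9, 8, 324, 5, 14, 7, 16]
pop() removes 16 → [9, 8, 324, 5, 14, 7]
sum = 367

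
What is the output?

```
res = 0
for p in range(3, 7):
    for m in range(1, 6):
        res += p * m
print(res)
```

270

p=3,m=1: res = 0+3 = 3
p=3,m=2: res = 3+6 = 9
p=3,m=3: res = 9+9 = 18
p=3,m=4: res = 18+12 = 30
p=3,m=5: res = 30+15 = 45
p=4,m=1: res = 45+4 = 49
p=4,m=2: res = 49+8 = 57
p=4,m=3: res = 57+12 = 69
p=4,m=4: res = 69+16 = 85
p=4,m=5: res = 85+20 = 105
p=5,m=1: res = 105+5 = 110
p=5,m=2: res = 110+10 = 120
p=5,m=3: res = 120+15 = 135
p=5,m=4: res = 135+20 = 155
p=5,m=5: res = 155+25 = 180
p=6,m=1: res = 180+6 = 186
p=6,m=2: res = 186+12 = 198
p=6,m=3: res = 198+18 = 216
p=6,m=4: res = 216+24 = 240
p=6,m=5: res = 240+30 = 270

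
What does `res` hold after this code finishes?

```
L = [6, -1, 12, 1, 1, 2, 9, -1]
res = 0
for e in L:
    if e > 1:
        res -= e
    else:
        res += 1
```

-25

e=6: >1, res = 0-6 = -6
e=-1: not >1, res = (-6)+1 = -5
e=12: >1, res = (-5)-12 = -17
e=1: not >1, res = (-17)+1 = -16
e=1: not >1, res = (-16)+1 = -15
e=2: >1, res = (-15)-2 = -17
e=9: >1, res = (-17)-9 = -26
e=-1: not >1, res = (-26)+1 = -25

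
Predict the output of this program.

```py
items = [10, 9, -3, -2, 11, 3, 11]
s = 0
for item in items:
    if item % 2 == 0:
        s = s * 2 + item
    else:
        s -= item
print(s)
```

-19

item=10: even, s = 0*2+10 = 10
item=9: not even, s = 10-9 = 1
item=-3: not even, s = 1-(-3) = 4
item=-2: even, s = 4*2+(-2) = 6
item=11: not even, s = 6-11 = -5
item=3: not even, s = (-5)-3 = -8
item=11: not even, s = (-8)-11 = -19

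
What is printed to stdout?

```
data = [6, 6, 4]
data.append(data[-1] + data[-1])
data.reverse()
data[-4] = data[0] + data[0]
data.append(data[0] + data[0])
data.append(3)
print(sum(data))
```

append data[-1]+data[-1] = 4+4 = 8 → [6, 6, 4, 8]
reverse → [8, 4, 6, 6]
data[-4] = data[0]+data[0] = 8+8 = 16 → [16, 4, 6, 6]
append data[0]+data[0] = 16+16 = 32 → [16, 4, 6, 6, 32]
append 3 → [16, 4, 6, 6, 32, 3]
sum = 67

67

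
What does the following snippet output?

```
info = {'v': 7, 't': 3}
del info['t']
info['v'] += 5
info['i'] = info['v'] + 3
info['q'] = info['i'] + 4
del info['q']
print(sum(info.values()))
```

27

del 't' → {'v': 7}
info['v'] = 7+5 = 12 → {'v': 12}
info['i'] = info['v']+3 = 15 → {'v': 12, 'i': 15}
info['q'] = info['i']+4 = 19 → {'v': 12, 'i': 15, 'q': 19}
del 'q' → {'v': 12, 'i': 15}
sum of values = 27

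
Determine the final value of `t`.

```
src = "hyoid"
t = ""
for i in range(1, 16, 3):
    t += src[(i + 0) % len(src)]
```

i=1: add src[1]='y' → 'y'
i=4: add src[4]='d' → 'yd'
i=7: add src[2]='o' → 'ydo'
i=10: add src[0]='h' → 'ydoh'
i=13: add src[3]='i' → 'ydohi'

'ydohi'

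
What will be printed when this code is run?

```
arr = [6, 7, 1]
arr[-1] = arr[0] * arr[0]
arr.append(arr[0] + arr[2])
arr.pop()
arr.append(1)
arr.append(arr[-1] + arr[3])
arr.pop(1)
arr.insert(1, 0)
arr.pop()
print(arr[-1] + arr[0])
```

arr[-1] = arr[0]*arr[0] = 6*6 = 36 → [6, 7, 36]
append arr[0]+arr[2] = 6+36 = 42 → [6, 7, 36, 42]
pop() removes 42 → [6, 7, 36]
append 1 → [6, 7, 36, 1]
append arr[-1]+arr[3] = 1+1 = 2 → [6, 7, 36, 1, 2]
pop(1) removes 7 → [6, 36, 1, 2]
insert 0 at 1 → [6, 0, 36, 1, 2]
pop() removes 2 → [6, 0, 36, 1]
arr[-1]+arr[0] = 1+6 = 7

7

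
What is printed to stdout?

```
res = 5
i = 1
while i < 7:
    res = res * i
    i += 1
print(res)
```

3600

i=1: res = 5*1 = 5
i=2: res = 5*2 = 10
i=3: res = 10*3 = 30
i=4: res = 30*4 = 120
i=5: res = 120*5 = 600
i=6: res = 600*6 = 3600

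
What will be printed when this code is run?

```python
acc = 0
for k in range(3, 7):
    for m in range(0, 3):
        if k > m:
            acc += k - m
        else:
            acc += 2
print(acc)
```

k=3,m=0: 3>0, acc = 0+3 = 3
k=3,m=1: 3>1, acc = 3+2 = 5
k=3,m=2: 3>2, acc = 5+1 = 6
k=4,m=0: 4>0, acc = 6+4 = 10
k=4,m=1: 4>1, acc = 10+3 = 13
k=4,m=2: 4>2, acc = 13+2 = 15
k=5,m=0: 5>0, acc = 15+5 = 20
k=5,m=1: 5>1, acc = 20+4 = 24
k=5,m=2: 5>2, acc = 24+3 = 27
k=6,m=0: 6>0, acc = 27+6 = 33
k=6,m=1: 6>1, acc = 33+5 = 38
k=6,m=2: 6>2, acc = 38+4 = 42

42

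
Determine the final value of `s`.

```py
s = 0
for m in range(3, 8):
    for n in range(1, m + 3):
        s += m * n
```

800

m=3,n=1: s = 0+3 = 3
m=3,n=2: s = 3+6 = 9
m=3,n=3: s = 9+9 = 18
m=3,n=4: s = 18+12 = 30
m=3,n=5: s = 30+15 = 45
m=4,n=1: s = 45+4 = 49
m=4,n=2: s = 49+8 = 57
m=4,n=3: s = 57+12 = 69
m=4,n=4: s = 69+16 = 85
m=4,n=5: s = 85+20 = 105
m=4,n=6: s = 105+24 = 129
m=5,n=1: s = 129+5 = 134
m=5,n=2: s = 134+10 = 144
m=5,n=3: s = 144+15 = 159
m=5,n=4: s = 159+20 = 179
m=5,n=5: s = 179+25 = 204
m=5,n=6: s = 204+30 = 234
m=5,n=7: s = 234+35 = 269
m=6,n=1: s = 269+6 = 275
m=6,n=2: s = 275+12 = 287
m=6,n=3: s = 287+18 = 305
m=6,n=4: s = 305+24 = 329
m=6,n=5: s = 329+30 = 359
m=6,n=6: s = 359+36 = 395
m=6,n=7: s = 395+42 = 437
m=6,n=8: s = 437+48 = 485
m=7,n=1: s = 485+7 = 492
m=7,n=2: s = 492+14 = 506
m=7,n=3: s = 506+21 = 527
m=7,n=4: s = 527+28 = 555
m=7,n=5: s = 555+35 = 590
m=7,n=6: s = 590+42 = 632
m=7,n=7: s = 632+49 = 681
m=7,n=8: s = 681+56 = 737
m=7,n=9: s = 737+63 = 800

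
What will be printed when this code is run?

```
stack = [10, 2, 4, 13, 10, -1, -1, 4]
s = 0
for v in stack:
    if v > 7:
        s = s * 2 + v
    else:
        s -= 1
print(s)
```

65

v=10: >7, s = 0*2+10 = 10
v=2: not >7, s = 10-1 = 9
v=4: not >7, s = 9-1 = 8
v=13: >7, s = 8*2+13 = 29
v=10: >7, s = 29*2+10 = 68
v=-1: not >7, s = 68-1 = 67
v=-1: not >7, s = 67-1 = 66
v=4: not >7, s = 66-1 = 65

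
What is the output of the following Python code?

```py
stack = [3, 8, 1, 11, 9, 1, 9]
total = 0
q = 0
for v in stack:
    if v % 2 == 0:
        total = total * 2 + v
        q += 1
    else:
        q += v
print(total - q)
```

v=3: not even; q=3
v=8: even, total = 0*2+8 = 8; q=4
v=1: not even; q=5
v=11: not even; q=16
v=9: not even; q=25
v=1: not even; q=26
v=9: not even; q=35
total-q = 8-35 = -27

-27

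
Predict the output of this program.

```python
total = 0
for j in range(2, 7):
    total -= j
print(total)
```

j=2: total = 0-2 = -2
j=3: total = (-2)-3 = -5
j=4: total = (-5)-4 = -9
j=5: total = (-9)-5 = -14
j=6: total = (-14)-6 = -20

-20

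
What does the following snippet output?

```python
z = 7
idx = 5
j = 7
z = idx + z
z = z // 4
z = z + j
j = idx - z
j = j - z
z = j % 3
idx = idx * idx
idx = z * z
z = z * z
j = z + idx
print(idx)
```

z = 5+7 = 12
z = 12//4 = 3
z = 3+7 = 10
j = 5-10 = -5
j = (-5)-10 = -15
z = (-15)%3 = 0
idx = 5*5 = 25
idx = 0*0 = 0
z = 0*0 = 0
j = 0+0 = 0

0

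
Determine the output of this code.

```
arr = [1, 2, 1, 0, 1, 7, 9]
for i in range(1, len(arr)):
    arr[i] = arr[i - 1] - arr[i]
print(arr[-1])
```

-19

i=1: arr[1] = 1-2 = -1 → [1, -1, 1, 0, 1, 7, 9]
i=2: arr[2] = (-1)-1 = -2 → [1, -1, -2, 0, 1, 7, 9]
i=3: arr[3] = (-2)-0 = -2 → [1, -1, -2, -2, 1, 7, 9]
i=4: arr[4] = (-2)-1 = -3 → [1, -1, -2, -2, -3, 7, 9]
i=5: arr[5] = (-3)-7 = -10 → [1, -1, -2, -2, -3, -10, 9]
i=6: arr[6] = (-10)-9 = -19 → [1, -1, -2, -2, -3, -10, -19]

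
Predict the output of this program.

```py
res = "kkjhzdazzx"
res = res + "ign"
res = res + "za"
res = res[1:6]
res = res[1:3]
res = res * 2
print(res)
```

+ 'ign' → 'kkjhzdazzxign'
+ 'za' → 'kkjhzdazzxignza'
slice [1:6] → 'kjhzd'
slice [1:3] → 'jh'
repeat ×2 → 'jhjh'

jhjh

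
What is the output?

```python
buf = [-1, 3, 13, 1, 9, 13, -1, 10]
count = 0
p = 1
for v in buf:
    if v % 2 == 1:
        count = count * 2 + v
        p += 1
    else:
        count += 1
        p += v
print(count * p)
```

v=-1: odd, count = 0*2+(-1) = -1; p=2
v=3: odd, count = (-1)*2+3 = 1; p=3
v=13: odd, count = 1*2+13 = 15; p=4
v=1: odd, count = 15*2+1 = 31; p=5
v=9: odd, count = 31*2+9 = 71; p=6
v=13: odd, count = 71*2+13 = 155; p=7
v=-1: odd, count = 155*2+(-1) = 309; p=8
v=10: not odd, count = 309+1 = 310; p=18
count*p = 310*18 = 5580

5580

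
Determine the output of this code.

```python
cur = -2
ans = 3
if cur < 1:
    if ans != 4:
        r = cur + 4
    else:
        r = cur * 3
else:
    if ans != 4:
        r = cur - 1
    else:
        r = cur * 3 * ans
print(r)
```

2

cur=-2, ans=3
cur < 1 is True; ans != 4 is True
→ r = cur + 4 = 2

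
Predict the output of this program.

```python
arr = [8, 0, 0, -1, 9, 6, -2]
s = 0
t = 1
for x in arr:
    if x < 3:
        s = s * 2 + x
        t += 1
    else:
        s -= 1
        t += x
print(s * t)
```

-672

x=8: not <3, s = 0-1 = -1; t=9
x=0: <3, s = (-1)*2+0 = -2; t=10
x=0: <3, s = (-2)*2+0 = -4; t=11
x=-1: <3, s = (-4)*2+(-1) = -9; t=12
x=9: not <3, s = (-9)-1 = -10; t=21
x=6: not <3, s = (-10)-1 = -11; t=27
x=-2: <3, s = (-11)*2+(-2) = -24; t=28
s*t = (-24)*28 = -672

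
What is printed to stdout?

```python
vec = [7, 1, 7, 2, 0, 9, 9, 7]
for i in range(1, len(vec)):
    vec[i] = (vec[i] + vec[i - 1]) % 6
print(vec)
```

[7, 2, 3, 5, 5, 2, 5, 0]

i=1: vec[1] = (1+7)%6 = 2 → [7, 2, 7, 2, 0, 9, 9, 7]
i=2: vec[2] = (7+2)%6 = 3 → [7, 2, 3, 2, 0, 9, 9, 7]
i=3: vec[3] = (2+3)%6 = 5 → [7, 2, 3, 5, 0, 9, 9, 7]
i=4: vec[4] = (0+5)%6 = 5 → [7, 2, 3, 5, 5, 9, 9, 7]
i=5: vec[5] = (9+5)%6 = 2 → [7, 2, 3, 5, 5, 2, 9, 7]
i=6: vec[6] = (9+2)%6 = 5 → [7, 2, 3, 5, 5, 2, 5, 7]
i=7: vec[7] = (7+5)%6 = 0 → [7, 2, 3, 5, 5, 2, 5, 0]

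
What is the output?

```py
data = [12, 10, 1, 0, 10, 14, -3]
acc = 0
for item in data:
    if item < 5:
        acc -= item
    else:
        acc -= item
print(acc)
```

-44

item=12: not <5, acc = 0-12 = -12
item=10: not <5, acc = (-12)-10 = -22
item=1: <5, acc = (-22)-1 = -23
item=0: <5, acc = (-23)-0 = -23
item=10: not <5, acc = (-23)-10 = -33
item=14: not <5, acc = (-33)-14 = -47
item=-3: <5, acc = (-47)-(-3) = -44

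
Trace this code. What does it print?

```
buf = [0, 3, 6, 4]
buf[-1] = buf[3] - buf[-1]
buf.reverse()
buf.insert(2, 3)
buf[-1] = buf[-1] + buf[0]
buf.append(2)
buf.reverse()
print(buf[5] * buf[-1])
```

buf[-1] = buf[3]-buf[-1] = 4-4 = 0 → [0, 3, 6, 0]
reverse → [0, 6, 3, 0]
insert 3 at 2 → [0, 6, 3, 3, 0]
buf[-1] = buf[-1]+buf[0] = 0+0 = 0 → [0, 6, 3, 3, 0]
append 2 → [0, 6, 3, 3, 0, 2]
reverse → [2, 0, 3, 3, 6, 0]
buf[5]*buf[-1] = 0*0 = 0

0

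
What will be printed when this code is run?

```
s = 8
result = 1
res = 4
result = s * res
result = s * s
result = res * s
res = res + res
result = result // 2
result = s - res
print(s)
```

8

result = 8*4 = 32
result = 8*8 = 64
result = 4*8 = 32
res = 4+4 = 8
result = 32//2 = 16
result = 8-8 = 0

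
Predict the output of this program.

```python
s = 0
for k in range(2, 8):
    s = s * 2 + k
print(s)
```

k=2: s = 0*2+2 = 2
k=3: s = 2*2+3 = 7
k=4: s = 7*2+4 = 18
k=5: s = 18*2+5 = 41
k=6: s = 41*2+6 = 88
k=7: s = 88*2+7 = 183

183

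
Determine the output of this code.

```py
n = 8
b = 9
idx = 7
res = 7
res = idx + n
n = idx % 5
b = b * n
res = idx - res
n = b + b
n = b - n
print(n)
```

res = 7+8 = 15
n = 7%5 = 2
b = 9*2 = 18
res = 7-15 = -8
n = 18+18 = 36
n = 18-36 = -18

-18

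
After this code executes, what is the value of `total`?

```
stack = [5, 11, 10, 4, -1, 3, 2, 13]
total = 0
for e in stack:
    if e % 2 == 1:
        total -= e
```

e=5: odd, total = 0-5 = -5
e=11: odd, total = (-5)-11 = -16
e=10: not odd
e=4: not odd
e=-1: odd, total = (-16)-(-1) = -15
e=3: odd, total = (-15)-3 = -18
e=2: not odd
e=13: odd, total = (-18)-13 = -31

-31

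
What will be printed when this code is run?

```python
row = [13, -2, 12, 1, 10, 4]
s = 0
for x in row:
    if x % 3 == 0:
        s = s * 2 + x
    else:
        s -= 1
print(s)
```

5

x=13: not %3==0, s = 0-1 = -1
x=-2: not %3==0, s = (-1)-1 = -2
x=12: %3==0, s = (-2)*2+12 = 8
x=1: not %3==0, s = 8-1 = 7
x=10: not %3==0, s = 7-1 = 6
x=4: not %3==0, s = 6-1 = 5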